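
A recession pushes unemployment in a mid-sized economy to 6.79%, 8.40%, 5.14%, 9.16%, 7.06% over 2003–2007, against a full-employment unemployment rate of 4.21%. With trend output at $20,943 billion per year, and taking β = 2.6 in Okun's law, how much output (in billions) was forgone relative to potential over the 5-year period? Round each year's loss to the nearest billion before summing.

$8,440 billion

Year 2003: gap = -2.6 × (6.79 - 4.21) = -6.708%, loss ≈ 20943 × 6.708/100 ≈ 1405.
Year 2004: gap = -2.6 × (8.4 - 4.21) = -10.894%, loss ≈ 20943 × 10.894/100 ≈ 2282.
Year 2005: gap = -2.6 × (5.14 - 4.21) = -2.418%, loss ≈ 20943 × 2.418/100 ≈ 506.
Year 2006: gap = -2.6 × (9.16 - 4.21) = -12.87%, loss ≈ 20943 × 12.87/100 ≈ 2695.
Year 2007: gap = -2.6 × (7.06 - 4.21) = -7.41%, loss ≈ 20943 × 7.41/100 ≈ 1552.
Total lost output = 1405 + 2282 + 506 + 2695 + 1552 = 8440 billion.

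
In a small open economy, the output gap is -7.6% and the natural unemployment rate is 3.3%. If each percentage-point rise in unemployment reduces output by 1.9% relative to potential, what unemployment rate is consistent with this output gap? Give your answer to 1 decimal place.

7.3%

From Okun's law, u - u* = -(output gap)/β = -(-7.6)/1.9 = 4 points.
So u = 3.3 + 4 = 7.3%.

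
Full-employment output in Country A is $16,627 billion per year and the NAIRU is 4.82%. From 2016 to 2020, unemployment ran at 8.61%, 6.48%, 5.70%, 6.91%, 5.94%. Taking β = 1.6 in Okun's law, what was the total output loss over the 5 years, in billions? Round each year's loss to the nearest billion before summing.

$2,538 billion

Year 2016: gap = -1.6 × (8.61 - 4.82) = -6.064%, loss ≈ 16627 × 6.064/100 ≈ 1008.
Year 2017: gap = -1.6 × (6.48 - 4.82) = -2.656%, loss ≈ 16627 × 2.656/100 ≈ 442.
Year 2018: gap = -1.6 × (5.7 - 4.82) = -1.408%, loss ≈ 16627 × 1.408/100 ≈ 234.
Year 2019: gap = -1.6 × (6.91 - 4.82) = -3.344%, loss ≈ 16627 × 3.344/100 ≈ 556.
Year 2020: gap = -1.6 × (5.94 - 4.82) = -1.792%, loss ≈ 16627 × 1.792/100 ≈ 298.
Total lost output = 1008 + 442 + 234 + 556 + 298 = 2538 billion.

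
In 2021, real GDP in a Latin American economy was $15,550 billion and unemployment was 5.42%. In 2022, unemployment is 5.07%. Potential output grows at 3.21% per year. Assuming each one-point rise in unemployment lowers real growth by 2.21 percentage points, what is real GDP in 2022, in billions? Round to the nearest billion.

Δu = 5.07 - 5.42 = -0.35 points.
Okun's law (growth form): g_Y = g_Y* - β × Δu = 3.21 - 2.21 × (-0.35) = 3.21 + 0.7735 = 3.9835%.
Real GDP in the next year = 15550 × (1 + 3.9835/100) = 15550 × 1.039835 ≈ 16169 billion.

$16,169 billion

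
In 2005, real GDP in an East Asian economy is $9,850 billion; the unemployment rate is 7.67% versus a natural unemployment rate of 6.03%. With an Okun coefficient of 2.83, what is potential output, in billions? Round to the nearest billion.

Unemployment gap = 7.67 - 6.03 = 1.64 points, so output gap = -2.83 × 1.64 = -4.6412%.
Since Y = Y* × (1 + gap/100), Y* = 9850/0.953588 ≈ 10329 billion.

$10,329 billion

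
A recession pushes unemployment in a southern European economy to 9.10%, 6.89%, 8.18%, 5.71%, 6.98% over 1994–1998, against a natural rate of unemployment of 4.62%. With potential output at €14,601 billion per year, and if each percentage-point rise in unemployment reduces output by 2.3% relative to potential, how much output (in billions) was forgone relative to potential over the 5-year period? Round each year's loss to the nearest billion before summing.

Year 1994: gap = -2.3 × (9.1 - 4.62) = -10.304%, loss ≈ 14601 × 10.304/100 ≈ 1504.
Year 1995: gap = -2.3 × (6.89 - 4.62) = -5.221%, loss ≈ 14601 × 5.221/100 ≈ 762.
Year 1996: gap = -2.3 × (8.18 - 4.62) = -8.188%, loss ≈ 14601 × 8.188/100 ≈ 1196.
Year 1997: gap = -2.3 × (5.71 - 4.62) = -2.507%, loss ≈ 14601 × 2.507/100 ≈ 366.
Year 1998: gap = -2.3 × (6.98 - 4.62) = -5.428%, loss ≈ 14601 × 5.428/100 ≈ 793.
Total lost output = 1504 + 762 + 1196 + 366 + 793 = 4621 billion.

€4,621 billion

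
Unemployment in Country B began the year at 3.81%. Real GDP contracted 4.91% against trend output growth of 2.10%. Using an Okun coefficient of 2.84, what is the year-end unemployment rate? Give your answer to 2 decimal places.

6.28%

Growth-rate Okun's law: g_Y = g_Y* - β × Δu, so Δu = (g_Y* - g_Y)/β.
Δu = (2.1 + 4.91)/2.84 = 7.01/2.84 = 2.47 percentage points.
Year-end unemployment = 3.81 + 2.47 = 6.28%.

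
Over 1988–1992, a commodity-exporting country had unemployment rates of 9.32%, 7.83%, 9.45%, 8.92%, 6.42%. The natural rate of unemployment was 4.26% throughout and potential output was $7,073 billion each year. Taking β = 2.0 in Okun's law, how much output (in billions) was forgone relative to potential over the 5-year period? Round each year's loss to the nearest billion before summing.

$2,920 billion

Year 1988: gap = -2.0 × (9.32 - 4.26) = -10.12%, loss ≈ 7073 × 10.12/100 ≈ 716.
Year 1989: gap = -2.0 × (7.83 - 4.26) = -7.14%, loss ≈ 7073 × 7.14/100 ≈ 505.
Year 1990: gap = -2.0 × (9.45 - 4.26) = -10.38%, loss ≈ 7073 × 10.38/100 ≈ 734.
Year 1991: gap = -2.0 × (8.92 - 4.26) = -9.32%, loss ≈ 7073 × 9.32/100 ≈ 659.
Year 1992: gap = -2.0 × (6.42 - 4.26) = -4.32%, loss ≈ 7073 × 4.32/100 ≈ 306.
Total lost output = 716 + 505 + 734 + 659 + 306 = 2920 billion.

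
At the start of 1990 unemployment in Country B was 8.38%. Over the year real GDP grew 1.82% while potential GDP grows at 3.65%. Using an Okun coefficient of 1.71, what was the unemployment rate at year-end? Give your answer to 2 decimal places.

9.45%

Growth-rate Okun's law: g_Y = g_Y* - β × Δu, so Δu = (g_Y* - g_Y)/β.
Δu = (3.65 - 1.82)/1.71 = 1.83/1.71 = 1.07 percentage points.
Year-end unemployment = 8.38 + 1.07 = 9.45%.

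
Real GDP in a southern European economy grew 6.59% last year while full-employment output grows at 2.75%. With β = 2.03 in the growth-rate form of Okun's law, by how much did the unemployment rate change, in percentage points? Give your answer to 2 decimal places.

Growth-rate Okun's law: g_Y = g_Y* - β × Δu, so Δu = (g_Y* - g_Y)/β.
Δu = (2.75 - 6.59)/2.03 = -3.84/2.03 = -1.89 percentage points.

-1.89 percentage points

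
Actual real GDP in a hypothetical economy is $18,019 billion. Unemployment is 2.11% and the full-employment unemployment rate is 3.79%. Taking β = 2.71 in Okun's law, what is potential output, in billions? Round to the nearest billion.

Unemployment gap = 2.11 - 3.79 = -1.68 points, so output gap = -2.71 × (-1.68) = 4.5528%.
Since Y = Y* × (1 + gap/100), Y* = 18019/1.045528 ≈ 17234 billion.

$17,234 billion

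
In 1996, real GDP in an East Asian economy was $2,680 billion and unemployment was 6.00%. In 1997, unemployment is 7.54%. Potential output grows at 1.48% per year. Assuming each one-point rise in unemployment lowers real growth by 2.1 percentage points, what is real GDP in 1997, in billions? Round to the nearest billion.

Δu = 7.54 - 6 = 1.54 points.
Okun's law (growth form): g_Y = g_Y* - β × Δu = 1.48 - 2.1 × (1.54) = 1.48 - 3.234 = -1.754%.
Real GDP in the next year = 2680 × (1 - 1.754/100) = 2680 × 0.98246 ≈ 2633 billion.

$2,633 billion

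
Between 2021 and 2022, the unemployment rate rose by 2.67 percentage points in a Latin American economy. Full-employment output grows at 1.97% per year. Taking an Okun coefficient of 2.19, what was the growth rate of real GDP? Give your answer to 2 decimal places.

-3.88%

Growth-rate Okun's law: g_Y = g_Y* - β × Δu.
g_Y = 1.97 - 2.19 × (2.67) = 1.97 - 5.8473 = -3.8773%, i.e. -3.88% to 2 d.p.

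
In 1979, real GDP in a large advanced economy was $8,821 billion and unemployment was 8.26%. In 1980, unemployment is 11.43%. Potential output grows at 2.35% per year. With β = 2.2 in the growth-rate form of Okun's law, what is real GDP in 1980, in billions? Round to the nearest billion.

Δu = 11.43 - 8.26 = 3.17 points.
Okun's law (growth form): g_Y = g_Y* - β × Δu = 2.35 - 2.2 × (3.17) = 2.35 - 6.974 = -4.624%.
Real GDP in the next year = 8821 × (1 - 4.624/100) = 8821 × 0.95376 ≈ 8413 billion.

$8,413 billion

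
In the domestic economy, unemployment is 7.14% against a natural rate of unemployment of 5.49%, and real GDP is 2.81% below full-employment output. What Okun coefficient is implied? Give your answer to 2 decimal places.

Okun's law: output gap = -β × (u - u*).
-2.81 = -β × (7.14 - 5.49) = -β × 1.65, so β = 2.81/1.65 = 1.70.

β ≈ 1.70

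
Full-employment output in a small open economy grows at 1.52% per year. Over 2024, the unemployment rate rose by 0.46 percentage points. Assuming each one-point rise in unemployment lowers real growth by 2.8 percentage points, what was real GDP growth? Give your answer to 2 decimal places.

0.23%

Growth-rate Okun's law: g_Y = g_Y* - β × Δu.
g_Y = 1.52 - 2.8 × (0.46) = 1.52 - 1.288 = 0.232%, i.e. 0.23% to 2 d.p.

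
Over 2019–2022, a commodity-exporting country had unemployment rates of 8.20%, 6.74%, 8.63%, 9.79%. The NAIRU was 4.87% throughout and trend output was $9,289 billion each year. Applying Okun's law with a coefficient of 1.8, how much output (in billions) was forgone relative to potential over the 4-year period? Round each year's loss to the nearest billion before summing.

Year 2019: gap = -1.8 × (8.2 - 4.87) = -5.994%, loss ≈ 9289 × 5.994/100 ≈ 557.
Year 2020: gap = -1.8 × (6.74 - 4.87) = -3.366%, loss ≈ 9289 × 3.366/100 ≈ 313.
Year 2021: gap = -1.8 × (8.63 - 4.87) = -6.768%, loss ≈ 9289 × 6.768/100 ≈ 629.
Year 2022: gap = -1.8 × (9.79 - 4.87) = -8.856%, loss ≈ 9289 × 8.856/100 ≈ 823.
Total lost output = 557 + 313 + 629 + 823 = 2322 billion.

$2,322 billion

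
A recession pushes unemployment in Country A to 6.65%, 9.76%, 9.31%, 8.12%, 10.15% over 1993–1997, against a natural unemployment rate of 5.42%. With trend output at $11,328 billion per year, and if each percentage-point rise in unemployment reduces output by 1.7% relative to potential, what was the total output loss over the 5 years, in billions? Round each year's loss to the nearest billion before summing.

Year 1993: gap = -1.7 × (6.65 - 5.42) = -2.091%, loss ≈ 11328 × 2.091/100 ≈ 237.
Year 1994: gap = -1.7 × (9.76 - 5.42) = -7.378%, loss ≈ 11328 × 7.378/100 ≈ 836.
Year 1995: gap = -1.7 × (9.31 - 5.42) = -6.613%, loss ≈ 11328 × 6.613/100 ≈ 749.
Year 1996: gap = -1.7 × (8.12 - 5.42) = -4.59%, loss ≈ 11328 × 4.59/100 ≈ 520.
Year 1997: gap = -1.7 × (10.15 - 5.42) = -8.041%, loss ≈ 11328 × 8.041/100 ≈ 911.
Total lost output = 237 + 836 + 749 + 520 + 911 = 3253 billion.

$3,253 billion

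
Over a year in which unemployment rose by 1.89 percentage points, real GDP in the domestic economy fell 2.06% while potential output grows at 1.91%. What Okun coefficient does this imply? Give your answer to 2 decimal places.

Growth form: g_Y = g_Y* - β × Δu, so β = (g_Y* - g_Y)/Δu.
β = (1.91 + 2.06)/1.89 = 3.97/1.89 = 2.10.

β ≈ 2.10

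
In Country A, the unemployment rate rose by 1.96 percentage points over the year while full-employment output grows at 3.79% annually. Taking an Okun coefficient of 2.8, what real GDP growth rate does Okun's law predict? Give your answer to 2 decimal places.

-1.70%

Growth-rate Okun's law: g_Y = g_Y* - β × Δu.
g_Y = 3.79 - 2.8 × (1.96) = 3.79 - 5.488 = -1.698%, i.e. -1.70% to 2 d.p.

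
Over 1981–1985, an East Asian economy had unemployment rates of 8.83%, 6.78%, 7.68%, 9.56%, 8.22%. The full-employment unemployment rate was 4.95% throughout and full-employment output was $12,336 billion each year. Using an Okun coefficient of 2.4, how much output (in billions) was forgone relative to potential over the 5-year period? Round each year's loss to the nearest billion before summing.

Year 1981: gap = -2.4 × (8.83 - 4.95) = -9.312%, loss ≈ 12336 × 9.312/100 ≈ 1149.
Year 1982: gap = -2.4 × (6.78 - 4.95) = -4.392%, loss ≈ 12336 × 4.392/100 ≈ 542.
Year 1983: gap = -2.4 × (7.68 - 4.95) = -6.552%, loss ≈ 12336 × 6.552/100 ≈ 808.
Year 1984: gap = -2.4 × (9.56 - 4.95) = -11.064%, loss ≈ 12336 × 11.064/100 ≈ 1365.
Year 1985: gap = -2.4 × (8.22 - 4.95) = -7.848%, loss ≈ 12336 × 7.848/100 ≈ 968.
Total lost output = 1149 + 542 + 808 + 1365 + 968 = 4832 billion.

$4,832 billion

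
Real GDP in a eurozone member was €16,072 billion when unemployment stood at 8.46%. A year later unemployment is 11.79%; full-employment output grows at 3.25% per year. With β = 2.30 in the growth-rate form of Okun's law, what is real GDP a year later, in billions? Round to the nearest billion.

Δu = 11.79 - 8.46 = 3.33 points.
Okun's law (growth form): g_Y = g_Y* - β × Δu = 3.25 - 2.30 × (3.33) = 3.25 - 7.659 = -4.409%.
Real GDP in the next year = 16072 × (1 - 4.409/100) = 16072 × 0.95591 ≈ 15363 billion.

€15,363 billion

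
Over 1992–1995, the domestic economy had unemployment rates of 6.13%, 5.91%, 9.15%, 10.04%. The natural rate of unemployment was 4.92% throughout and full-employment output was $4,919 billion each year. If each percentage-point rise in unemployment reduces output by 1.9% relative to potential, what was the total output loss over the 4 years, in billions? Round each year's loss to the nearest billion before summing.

$1,080 billion

Year 1992: gap = -1.9 × (6.13 - 4.92) = -2.299%, loss ≈ 4919 × 2.299/100 ≈ 113.
Year 1993: gap = -1.9 × (5.91 - 4.92) = -1.881%, loss ≈ 4919 × 1.881/100 ≈ 93.
Year 1994: gap = -1.9 × (9.15 - 4.92) = -8.037%, loss ≈ 4919 × 8.037/100 ≈ 395.
Year 1995: gap = -1.9 × (10.04 - 4.92) = -9.728%, loss ≈ 4919 × 9.728/100 ≈ 479.
Total lost output = 113 + 93 + 395 + 479 = 1080 billion.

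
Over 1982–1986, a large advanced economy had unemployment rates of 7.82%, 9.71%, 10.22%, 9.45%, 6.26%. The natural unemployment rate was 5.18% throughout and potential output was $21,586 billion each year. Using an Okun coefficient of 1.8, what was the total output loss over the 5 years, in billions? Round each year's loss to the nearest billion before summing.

Year 1982: gap = -1.8 × (7.82 - 5.18) = -4.752%, loss ≈ 21586 × 4.752/100 ≈ 1026.
Year 1983: gap = -1.8 × (9.71 - 5.18) = -8.154%, loss ≈ 21586 × 8.154/100 ≈ 1760.
Year 1984: gap = -1.8 × (10.22 - 5.18) = -9.072%, loss ≈ 21586 × 9.072/100 ≈ 1958.
Year 1985: gap = -1.8 × (9.45 - 5.18) = -7.686%, loss ≈ 21586 × 7.686/100 ≈ 1659.
Year 1986: gap = -1.8 × (6.26 - 5.18) = -1.944%, loss ≈ 21586 × 1.944/100 ≈ 420.
Total lost output = 1026 + 1760 + 1958 + 1659 + 420 = 6823 billion.

$6,823 billion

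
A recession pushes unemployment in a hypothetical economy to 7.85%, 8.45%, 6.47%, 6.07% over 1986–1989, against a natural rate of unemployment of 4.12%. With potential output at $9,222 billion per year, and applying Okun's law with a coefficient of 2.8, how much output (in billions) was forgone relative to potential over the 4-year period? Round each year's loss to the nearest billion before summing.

$3,192 billion

Year 1986: gap = -2.8 × (7.85 - 4.12) = -10.444%, loss ≈ 9222 × 10.444/100 ≈ 963.
Year 1987: gap = -2.8 × (8.45 - 4.12) = -12.124%, loss ≈ 9222 × 12.124/100 ≈ 1118.
Year 1988: gap = -2.8 × (6.47 - 4.12) = -6.58%, loss ≈ 9222 × 6.58/100 ≈ 607.
Year 1989: gap = -2.8 × (6.07 - 4.12) = -5.46%, loss ≈ 9222 × 5.46/100 ≈ 504.
Total lost output = 963 + 1118 + 607 + 504 = 3192 billion.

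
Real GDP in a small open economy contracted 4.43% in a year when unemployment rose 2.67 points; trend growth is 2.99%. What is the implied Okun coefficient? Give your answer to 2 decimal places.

β ≈ 2.78

Growth form: g_Y = g_Y* - β × Δu, so β = (g_Y* - g_Y)/Δu.
β = (2.99 + 4.43)/2.67 = 7.42/2.67 = 2.78.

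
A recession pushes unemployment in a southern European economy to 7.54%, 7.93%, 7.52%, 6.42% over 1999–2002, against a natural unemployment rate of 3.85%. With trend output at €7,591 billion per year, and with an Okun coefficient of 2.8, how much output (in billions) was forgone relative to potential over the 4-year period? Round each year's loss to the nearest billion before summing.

€2,977 billion

Year 1999: gap = -2.8 × (7.54 - 3.85) = -10.332%, loss ≈ 7591 × 10.332/100 ≈ 784.
Year 2000: gap = -2.8 × (7.93 - 3.85) = -11.424%, loss ≈ 7591 × 11.424/100 ≈ 867.
Year 2001: gap = -2.8 × (7.52 - 3.85) = -10.276%, loss ≈ 7591 × 10.276/100 ≈ 780.
Year 2002: gap = -2.8 × (6.42 - 3.85) = -7.196%, loss ≈ 7591 × 7.196/100 ≈ 546.
Total lost output = 784 + 867 + 780 + 546 = 2977 billion.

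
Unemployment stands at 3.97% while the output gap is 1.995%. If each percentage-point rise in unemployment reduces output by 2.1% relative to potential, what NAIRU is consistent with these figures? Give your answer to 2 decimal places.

From Okun's law, u - u* = -(output gap)/β = -(1.995)/2.1 = -0.95 points.
So u* = 3.97 + 0.95 = 4.92%.

4.92%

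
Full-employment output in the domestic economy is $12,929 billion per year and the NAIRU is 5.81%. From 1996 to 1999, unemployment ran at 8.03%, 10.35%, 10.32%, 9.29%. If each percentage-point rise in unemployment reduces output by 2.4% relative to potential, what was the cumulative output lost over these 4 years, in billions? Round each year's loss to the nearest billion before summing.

$4,577 billion

Year 1996: gap = -2.4 × (8.03 - 5.81) = -5.328%, loss ≈ 12929 × 5.328/100 ≈ 689.
Year 1997: gap = -2.4 × (10.35 - 5.81) = -10.896%, loss ≈ 12929 × 10.896/100 ≈ 1409.
Year 1998: gap = -2.4 × (10.32 - 5.81) = -10.824%, loss ≈ 12929 × 10.824/100 ≈ 1399.
Year 1999: gap = -2.4 × (9.29 - 5.81) = -8.352%, loss ≈ 12929 × 8.352/100 ≈ 1080.
Total lost output = 689 + 1409 + 1399 + 1080 = 4577 billion.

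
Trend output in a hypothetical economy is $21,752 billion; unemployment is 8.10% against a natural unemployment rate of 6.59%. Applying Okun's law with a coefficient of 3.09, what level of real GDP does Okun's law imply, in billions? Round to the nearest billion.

$20,737 billion

Unemployment gap = 8.1 - 6.59 = 1.51 points, so the output gap is -3.09 × 1.51 = -4.6659%.
Actual GDP = 21752 × (1 - 4.6659/100) = 21752 × 0.953341 ≈ 20737 billion.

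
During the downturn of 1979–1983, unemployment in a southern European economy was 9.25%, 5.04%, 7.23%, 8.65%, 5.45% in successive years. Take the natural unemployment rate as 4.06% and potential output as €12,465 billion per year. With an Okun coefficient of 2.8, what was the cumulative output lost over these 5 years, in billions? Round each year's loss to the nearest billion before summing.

€5,346 billion

Year 1979: gap = -2.8 × (9.25 - 4.06) = -14.532%, loss ≈ 12465 × 14.532/100 ≈ 1811.
Year 1980: gap = -2.8 × (5.04 - 4.06) = -2.744%, loss ≈ 12465 × 2.744/100 ≈ 342.
Year 1981: gap = -2.8 × (7.23 - 4.06) = -8.876%, loss ≈ 12465 × 8.876/100 ≈ 1106.
Year 1982: gap = -2.8 × (8.65 - 4.06) = -12.852%, loss ≈ 12465 × 12.852/100 ≈ 1602.
Year 1983: gap = -2.8 × (5.45 - 4.06) = -3.892%, loss ≈ 12465 × 3.892/100 ≈ 485.
Total lost output = 1811 + 342 + 1106 + 1602 + 485 = 5346 billion.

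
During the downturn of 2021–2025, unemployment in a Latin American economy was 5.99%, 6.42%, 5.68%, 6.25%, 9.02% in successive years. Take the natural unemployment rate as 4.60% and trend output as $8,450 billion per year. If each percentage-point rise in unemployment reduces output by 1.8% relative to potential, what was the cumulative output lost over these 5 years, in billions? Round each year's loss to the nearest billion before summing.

Year 2021: gap = -1.8 × (5.99 - 4.6) = -2.502%, loss ≈ 8450 × 2.502/100 ≈ 211.
Year 2022: gap = -1.8 × (6.42 - 4.6) = -3.276%, loss ≈ 8450 × 3.276/100 ≈ 277.
Year 2023: gap = -1.8 × (5.68 - 4.6) = -1.944%, loss ≈ 8450 × 1.944/100 ≈ 164.
Year 2024: gap = -1.8 × (6.25 - 4.6) = -2.97%, loss ≈ 8450 × 2.97/100 ≈ 251.
Year 2025: gap = -1.8 × (9.02 - 4.6) = -7.956%, loss ≈ 8450 × 7.956/100 ≈ 672.
Total lost output = 211 + 277 + 164 + 251 + 672 = 1575 billion.

$1,575 billion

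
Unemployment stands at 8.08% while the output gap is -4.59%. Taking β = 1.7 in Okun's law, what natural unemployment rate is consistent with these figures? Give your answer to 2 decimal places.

5.38%

From Okun's law, u - u* = -(output gap)/β = -(-4.59)/1.7 = 2.7 points.
So u* = 8.08 - 2.7 = 5.38%.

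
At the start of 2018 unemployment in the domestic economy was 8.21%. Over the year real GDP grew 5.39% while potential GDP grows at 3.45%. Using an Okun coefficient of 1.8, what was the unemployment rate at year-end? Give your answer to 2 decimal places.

Growth-rate Okun's law: g_Y = g_Y* - β × Δu, so Δu = (g_Y* - g_Y)/β.
Δu = (3.45 - 5.39)/1.8 = -1.94/1.8 = -1.08 percentage points.
Year-end unemployment = 8.21 - 1.08 = 7.13%.

7.13%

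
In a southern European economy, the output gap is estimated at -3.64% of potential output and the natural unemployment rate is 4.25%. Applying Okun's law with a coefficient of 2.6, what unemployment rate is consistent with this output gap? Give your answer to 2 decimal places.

From Okun's law, u - u* = -(output gap)/β = -(-3.64)/2.6 = 1.4 points.
So u = 4.25 + 1.4 = 5.65%.

5.65%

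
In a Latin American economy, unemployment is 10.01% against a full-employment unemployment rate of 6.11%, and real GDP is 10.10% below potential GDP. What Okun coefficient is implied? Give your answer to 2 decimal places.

β ≈ 2.59

Okun's law: output gap = -β × (u - u*).
-10.10 = -β × (10.01 - 6.11) = -β × 3.9, so β = 10.1/3.9 = 2.59.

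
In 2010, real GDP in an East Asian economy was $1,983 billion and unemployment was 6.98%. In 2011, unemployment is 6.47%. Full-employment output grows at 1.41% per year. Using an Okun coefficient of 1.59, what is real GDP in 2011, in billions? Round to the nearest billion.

$2,027 billion

Δu = 6.47 - 6.98 = -0.51 points.
Okun's law (growth form): g_Y = g_Y* - β × Δu = 1.41 - 1.59 × (-0.51) = 1.41 + 0.8109 = 2.2209%.
Real GDP in the next year = 1983 × (1 + 2.2209/100) = 1983 × 1.022209 ≈ 2027 billion.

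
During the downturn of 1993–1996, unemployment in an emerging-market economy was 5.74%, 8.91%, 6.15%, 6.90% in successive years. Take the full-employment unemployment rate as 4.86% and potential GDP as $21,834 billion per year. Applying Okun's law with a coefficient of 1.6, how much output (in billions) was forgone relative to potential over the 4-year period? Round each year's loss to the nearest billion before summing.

$2,886 billion

Year 1993: gap = -1.6 × (5.74 - 4.86) = -1.408%, loss ≈ 21834 × 1.408/100 ≈ 307.
Year 1994: gap = -1.6 × (8.91 - 4.86) = -6.48%, loss ≈ 21834 × 6.48/100 ≈ 1415.
Year 1995: gap = -1.6 × (6.15 - 4.86) = -2.064%, loss ≈ 21834 × 2.064/100 ≈ 451.
Year 1996: gap = -1.6 × (6.9 - 4.86) = -3.264%, loss ≈ 21834 × 3.264/100 ≈ 713.
Total lost output = 307 + 1415 + 451 + 713 = 2886 billion.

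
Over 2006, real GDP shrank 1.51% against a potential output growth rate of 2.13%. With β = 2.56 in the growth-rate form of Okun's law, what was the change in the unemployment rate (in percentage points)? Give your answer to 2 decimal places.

Growth-rate Okun's law: g_Y = g_Y* - β × Δu, so Δu = (g_Y* - g_Y)/β.
Δu = (2.13 + 1.51)/2.56 = 3.64/2.56 = 1.42 percentage points.

1.42 percentage points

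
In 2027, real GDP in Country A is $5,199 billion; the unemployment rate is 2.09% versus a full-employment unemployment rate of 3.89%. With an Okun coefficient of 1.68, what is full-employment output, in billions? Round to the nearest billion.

Unemployment gap = 2.09 - 3.89 = -1.8 points, so output gap = -1.68 × (-1.8) = 3.024%.
Since Y = Y* × (1 + gap/100), Y* = 5199/1.03024 ≈ 5046 billion.

$5,046 billion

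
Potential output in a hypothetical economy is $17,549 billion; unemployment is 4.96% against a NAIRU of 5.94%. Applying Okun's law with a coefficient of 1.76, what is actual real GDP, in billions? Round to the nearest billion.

$17,852 billion

Unemployment gap = 4.96 - 5.94 = -0.98 points, so the output gap is -1.76 × (-0.98) = 1.7248%.
Actual GDP = 17549 × (1 + 1.7248/100) = 17549 × 1.017248 ≈ 17852 billion.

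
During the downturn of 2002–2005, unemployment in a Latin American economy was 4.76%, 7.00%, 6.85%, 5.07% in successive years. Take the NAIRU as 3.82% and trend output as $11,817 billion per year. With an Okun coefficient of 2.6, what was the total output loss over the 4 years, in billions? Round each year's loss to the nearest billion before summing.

$2,581 billion

Year 2002: gap = -2.6 × (4.76 - 3.82) = -2.444%, loss ≈ 11817 × 2.444/100 ≈ 289.
Year 2003: gap = -2.6 × (7 - 3.82) = -8.268%, loss ≈ 11817 × 8.268/100 ≈ 977.
Year 2004: gap = -2.6 × (6.85 - 3.82) = -7.878%, loss ≈ 11817 × 7.878/100 ≈ 931.
Year 2005: gap = -2.6 × (5.07 - 3.82) = -3.25%, loss ≈ 11817 × 3.25/100 ≈ 384.
Total lost output = 289 + 977 + 931 + 384 = 2581 billion.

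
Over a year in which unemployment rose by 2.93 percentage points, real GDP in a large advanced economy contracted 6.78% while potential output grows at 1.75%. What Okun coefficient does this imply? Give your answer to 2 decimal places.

β ≈ 2.91

Growth form: g_Y = g_Y* - β × Δu, so β = (g_Y* - g_Y)/Δu.
β = (1.75 + 6.78)/2.93 = 8.53/2.93 = 2.91.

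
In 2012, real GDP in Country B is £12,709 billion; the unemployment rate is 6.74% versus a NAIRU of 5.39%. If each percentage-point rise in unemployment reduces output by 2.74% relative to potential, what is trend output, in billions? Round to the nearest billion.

Unemployment gap = 6.74 - 5.39 = 1.35 points, so output gap = -2.74 × 1.35 = -3.699%.
Since Y = Y* × (1 + gap/100), Y* = 12709/0.96301 ≈ 13197 billion.

£13,197 billion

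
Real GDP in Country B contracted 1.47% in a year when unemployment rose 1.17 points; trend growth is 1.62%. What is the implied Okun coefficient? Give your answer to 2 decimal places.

Growth form: g_Y = g_Y* - β × Δu, so β = (g_Y* - g_Y)/Δu.
β = (1.62 + 1.47)/1.17 = 3.09/1.17 = 2.64.

β ≈ 2.64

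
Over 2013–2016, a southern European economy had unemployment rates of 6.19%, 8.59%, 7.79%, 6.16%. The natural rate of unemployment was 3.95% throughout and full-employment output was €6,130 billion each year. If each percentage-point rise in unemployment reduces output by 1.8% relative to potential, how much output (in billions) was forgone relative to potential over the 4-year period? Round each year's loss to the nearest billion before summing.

Year 2013: gap = -1.8 × (6.19 - 3.95) = -4.032%, loss ≈ 6130 × 4.032/100 ≈ 247.
Year 2014: gap = -1.8 × (8.59 - 3.95) = -8.352%, loss ≈ 6130 × 8.352/100 ≈ 512.
Year 2015: gap = -1.8 × (7.79 - 3.95) = -6.912%, loss ≈ 6130 × 6.912/100 ≈ 424.
Year 2016: gap = -1.8 × (6.16 - 3.95) = -3.978%, loss ≈ 6130 × 3.978/100 ≈ 244.
Total lost output = 247 + 512 + 424 + 244 = 1427 billion.

€1,427 billion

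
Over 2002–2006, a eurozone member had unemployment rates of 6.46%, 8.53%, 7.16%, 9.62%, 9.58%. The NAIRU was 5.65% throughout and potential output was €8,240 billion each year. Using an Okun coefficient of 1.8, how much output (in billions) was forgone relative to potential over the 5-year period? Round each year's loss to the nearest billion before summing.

Year 2002: gap = -1.8 × (6.46 - 5.65) = -1.458%, loss ≈ 8240 × 1.458/100 ≈ 120.
Year 2003: gap = -1.8 × (8.53 - 5.65) = -5.184%, loss ≈ 8240 × 5.184/100 ≈ 427.
Year 2004: gap = -1.8 × (7.16 - 5.65) = -2.718%, loss ≈ 8240 × 2.718/100 ≈ 224.
Year 2005: gap = -1.8 × (9.62 - 5.65) = -7.146%, loss ≈ 8240 × 7.146/100 ≈ 589.
Year 2006: gap = -1.8 × (9.58 - 5.65) = -7.074%, loss ≈ 8240 × 7.074/100 ≈ 583.
Total lost output = 120 + 427 + 224 + 589 + 583 = 1943 billion.

€1,943 billion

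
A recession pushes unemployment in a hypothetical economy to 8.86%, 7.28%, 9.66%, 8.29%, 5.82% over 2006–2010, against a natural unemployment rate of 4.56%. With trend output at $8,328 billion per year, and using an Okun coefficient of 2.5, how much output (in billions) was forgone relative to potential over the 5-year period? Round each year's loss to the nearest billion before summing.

Year 2006: gap = -2.5 × (8.86 - 4.56) = -10.75%, loss ≈ 8328 × 10.75/100 ≈ 895.
Year 2007: gap = -2.5 × (7.28 - 4.56) = -6.8%, loss ≈ 8328 × 6.8/100 ≈ 566.
Year 2008: gap = -2.5 × (9.66 - 4.56) = -12.75%, loss ≈ 8328 × 12.75/100 ≈ 1062.
Year 2009: gap = -2.5 × (8.29 - 4.56) = -9.325%, loss ≈ 8328 × 9.325/100 ≈ 777.
Year 2010: gap = -2.5 × (5.82 - 4.56) = -3.15%, loss ≈ 8328 × 3.15/100 ≈ 262.
Total lost output = 895 + 566 + 1062 + 777 + 262 = 3562 billion.

$3,562 billion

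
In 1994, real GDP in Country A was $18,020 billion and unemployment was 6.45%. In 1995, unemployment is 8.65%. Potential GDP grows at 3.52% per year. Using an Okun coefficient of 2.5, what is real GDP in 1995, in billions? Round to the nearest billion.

Δu = 8.65 - 6.45 = 2.2 points.
Okun's law (growth form): g_Y = g_Y* - β × Δu = 3.52 - 2.5 × (2.20) = 3.52 - 5.5 = -1.98%.
Real GDP in the next year = 18020 × (1 - 1.98/100) = 18020 × 0.9802 ≈ 17663 billion.

$17,663 billion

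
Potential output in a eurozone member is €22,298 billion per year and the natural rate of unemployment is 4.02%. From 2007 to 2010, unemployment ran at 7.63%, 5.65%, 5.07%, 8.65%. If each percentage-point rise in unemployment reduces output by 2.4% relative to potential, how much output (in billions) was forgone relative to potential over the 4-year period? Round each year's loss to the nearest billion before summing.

Year 2007: gap = -2.4 × (7.63 - 4.02) = -8.664%, loss ≈ 22298 × 8.664/100 ≈ 1932.
Year 2008: gap = -2.4 × (5.65 - 4.02) = -3.912%, loss ≈ 22298 × 3.912/100 ≈ 872.
Year 2009: gap = -2.4 × (5.07 - 4.02) = -2.52%, loss ≈ 22298 × 2.52/100 ≈ 562.
Year 2010: gap = -2.4 × (8.65 - 4.02) = -11.112%, loss ≈ 22298 × 11.112/100 ≈ 2478.
Total lost output = 1932 + 872 + 562 + 2478 = 5844 billion.

€5,844 billion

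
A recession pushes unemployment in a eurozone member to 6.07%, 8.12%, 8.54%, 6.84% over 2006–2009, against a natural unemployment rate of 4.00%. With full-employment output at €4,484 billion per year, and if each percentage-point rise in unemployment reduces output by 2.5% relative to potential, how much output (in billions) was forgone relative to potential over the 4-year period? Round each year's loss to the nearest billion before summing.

Year 2006: gap = -2.5 × (6.07 - 4) = -5.175%, loss ≈ 4484 × 5.175/100 ≈ 232.
Year 2007: gap = -2.5 × (8.12 - 4) = -10.3%, loss ≈ 4484 × 10.3/100 ≈ 462.
Year 2008: gap = -2.5 × (8.54 - 4) = -11.35%, loss ≈ 4484 × 11.35/100 ≈ 509.
Year 2009: gap = -2.5 × (6.84 - 4) = -7.1%, loss ≈ 4484 × 7.1/100 ≈ 318.
Total lost output = 232 + 462 + 509 + 318 = 1521 billion.

€1,521 billion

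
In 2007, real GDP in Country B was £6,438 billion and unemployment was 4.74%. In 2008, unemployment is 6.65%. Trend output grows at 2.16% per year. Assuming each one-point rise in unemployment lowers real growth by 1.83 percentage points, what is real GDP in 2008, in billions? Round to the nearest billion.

Δu = 6.65 - 4.74 = 1.91 points.
Okun's law (growth form): g_Y = g_Y* - β × Δu = 2.16 - 1.83 × (1.91) = 2.16 - 3.4953 = -1.3353%.
Real GDP in the next year = 6438 × (1 - 1.3353/100) = 6438 × 0.986647 ≈ 6352 billion.

£6,352 billion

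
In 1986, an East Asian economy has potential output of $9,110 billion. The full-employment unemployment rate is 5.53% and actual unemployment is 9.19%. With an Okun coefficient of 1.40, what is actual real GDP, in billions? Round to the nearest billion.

$8,643 billion

Unemployment gap = 9.19 - 5.53 = 3.66 points, so the output gap is -1.4 × 3.66 = -5.124%.
Actual GDP = 9110 × (1 - 5.124/100) = 9110 × 0.94876 ≈ 8643 billion.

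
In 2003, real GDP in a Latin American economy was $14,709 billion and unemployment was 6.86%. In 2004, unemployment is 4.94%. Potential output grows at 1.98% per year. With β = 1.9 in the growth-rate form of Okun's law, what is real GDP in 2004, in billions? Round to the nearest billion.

$15,537 billion

Δu = 4.94 - 6.86 = -1.92 points.
Okun's law (growth form): g_Y = g_Y* - β × Δu = 1.98 - 1.9 × (-1.92) = 1.98 + 3.648 = 5.628%.
Real GDP in the next year = 14709 × (1 + 5.628/100) = 14709 × 1.05628 ≈ 15537 billion.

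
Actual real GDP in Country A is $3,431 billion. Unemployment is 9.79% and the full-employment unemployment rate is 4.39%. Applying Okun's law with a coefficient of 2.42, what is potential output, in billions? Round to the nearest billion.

$3,947 billion

Unemployment gap = 9.79 - 4.39 = 5.4 points, so output gap = -2.42 × 5.4 = -13.068%.
Since Y = Y* × (1 + gap/100), Y* = 3431/0.86932 ≈ 3947 billion.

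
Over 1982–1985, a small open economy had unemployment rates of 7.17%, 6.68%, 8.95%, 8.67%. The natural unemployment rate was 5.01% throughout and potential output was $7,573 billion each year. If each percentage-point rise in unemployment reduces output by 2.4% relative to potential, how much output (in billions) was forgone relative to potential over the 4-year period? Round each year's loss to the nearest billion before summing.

Year 1982: gap = -2.4 × (7.17 - 5.01) = -5.184%, loss ≈ 7573 × 5.184/100 ≈ 393.
Year 1983: gap = -2.4 × (6.68 - 5.01) = -4.008%, loss ≈ 7573 × 4.008/100 ≈ 304.
Year 1984: gap = -2.4 × (8.95 - 5.01) = -9.456%, loss ≈ 7573 × 9.456/100 ≈ 716.
Year 1985: gap = -2.4 × (8.67 - 5.01) = -8.784%, loss ≈ 7573 × 8.784/100 ≈ 665.
Total lost output = 393 + 304 + 716 + 665 = 2078 billion.

$2,078 billion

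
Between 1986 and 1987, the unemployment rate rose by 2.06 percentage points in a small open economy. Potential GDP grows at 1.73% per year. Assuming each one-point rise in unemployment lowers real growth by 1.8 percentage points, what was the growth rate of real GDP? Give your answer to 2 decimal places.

Growth-rate Okun's law: g_Y = g_Y* - β × Δu.
g_Y = 1.73 - 1.8 × (2.06) = 1.73 - 3.708 = -1.978%, i.e. -1.98% to 2 d.p.

-1.98%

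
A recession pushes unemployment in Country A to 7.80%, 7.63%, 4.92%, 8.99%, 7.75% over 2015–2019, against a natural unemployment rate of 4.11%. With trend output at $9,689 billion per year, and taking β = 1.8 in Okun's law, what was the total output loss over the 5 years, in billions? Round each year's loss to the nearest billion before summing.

$2,885 billion

Year 2015: gap = -1.8 × (7.8 - 4.11) = -6.642%, loss ≈ 9689 × 6.642/100 ≈ 644.
Year 2016: gap = -1.8 × (7.63 - 4.11) = -6.336%, loss ≈ 9689 × 6.336/100 ≈ 614.
Year 2017: gap = -1.8 × (4.92 - 4.11) = -1.458%, loss ≈ 9689 × 1.458/100 ≈ 141.
Year 2018: gap = -1.8 × (8.99 - 4.11) = -8.784%, loss ≈ 9689 × 8.784/100 ≈ 851.
Year 2019: gap = -1.8 × (7.75 - 4.11) = -6.552%, loss ≈ 9689 × 6.552/100 ≈ 635.
Total lost output = 644 + 614 + 141 + 851 + 635 = 2885 billion.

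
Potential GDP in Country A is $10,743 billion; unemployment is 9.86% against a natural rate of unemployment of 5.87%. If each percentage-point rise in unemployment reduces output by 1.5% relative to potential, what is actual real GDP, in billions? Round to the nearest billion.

$10,100 billion

Unemployment gap = 9.86 - 5.87 = 3.99 points, so the output gap is -1.5 × 3.99 = -5.985%.
Actual GDP = 10743 × (1 - 5.985/100) = 10743 × 0.94015 ≈ 10100 billion.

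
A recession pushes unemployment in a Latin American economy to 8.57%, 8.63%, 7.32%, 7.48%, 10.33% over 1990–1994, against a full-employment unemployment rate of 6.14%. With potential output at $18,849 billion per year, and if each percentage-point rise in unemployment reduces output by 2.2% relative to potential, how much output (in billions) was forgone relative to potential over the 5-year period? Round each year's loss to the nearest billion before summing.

Year 1990: gap = -2.2 × (8.57 - 6.14) = -5.346%, loss ≈ 18849 × 5.346/100 ≈ 1008.
Year 1991: gap = -2.2 × (8.63 - 6.14) = -5.478%, loss ≈ 18849 × 5.478/100 ≈ 1033.
Year 1992: gap = -2.2 × (7.32 - 6.14) = -2.596%, loss ≈ 18849 × 2.596/100 ≈ 489.
Year 1993: gap = -2.2 × (7.48 - 6.14) = -2.948%, loss ≈ 18849 × 2.948/100 ≈ 556.
Year 1994: gap = -2.2 × (10.33 - 6.14) = -9.218%, loss ≈ 18849 × 9.218/100 ≈ 1738.
Total lost output = 1008 + 1033 + 489 + 556 + 1738 = 4824 billion.

$4,824 billion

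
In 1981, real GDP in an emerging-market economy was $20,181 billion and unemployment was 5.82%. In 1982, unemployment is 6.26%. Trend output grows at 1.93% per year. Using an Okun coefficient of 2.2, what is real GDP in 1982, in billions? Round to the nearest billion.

Δu = 6.26 - 5.82 = 0.44 points.
Okun's law (growth form): g_Y = g_Y* - β × Δu = 1.93 - 2.2 × (0.44) = 1.93 - 0.968 = 0.962%.
Real GDP in the next year = 20181 × (1 + 0.962/100) = 20181 × 1.00962 ≈ 20375 billion.

$20,375 billion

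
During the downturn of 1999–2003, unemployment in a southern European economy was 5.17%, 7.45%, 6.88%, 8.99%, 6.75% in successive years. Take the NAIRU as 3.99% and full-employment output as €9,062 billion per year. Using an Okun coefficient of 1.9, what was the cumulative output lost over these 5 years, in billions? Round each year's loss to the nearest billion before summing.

Year 1999: gap = -1.9 × (5.17 - 3.99) = -2.242%, loss ≈ 9062 × 2.242/100 ≈ 203.
Year 2000: gap = -1.9 × (7.45 - 3.99) = -6.574%, loss ≈ 9062 × 6.574/100 ≈ 596.
Year 2001: gap = -1.9 × (6.88 - 3.99) = -5.491%, loss ≈ 9062 × 5.491/100 ≈ 498.
Year 2002: gap = -1.9 × (8.99 - 3.99) = -9.5%, loss ≈ 9062 × 9.5/100 ≈ 861.
Year 2003: gap = -1.9 × (6.75 - 3.99) = -5.244%, loss ≈ 9062 × 5.244/100 ≈ 475.
Total lost output = 203 + 596 + 498 + 861 + 475 = 2633 billion.

€2,633 billion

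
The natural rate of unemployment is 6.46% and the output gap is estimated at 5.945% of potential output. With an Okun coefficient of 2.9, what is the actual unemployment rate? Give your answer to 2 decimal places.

4.41%

From Okun's law, u - u* = -(output gap)/β = -(5.945)/2.9 = -2.05 points.
So u = 6.46 - 2.05 = 4.41%.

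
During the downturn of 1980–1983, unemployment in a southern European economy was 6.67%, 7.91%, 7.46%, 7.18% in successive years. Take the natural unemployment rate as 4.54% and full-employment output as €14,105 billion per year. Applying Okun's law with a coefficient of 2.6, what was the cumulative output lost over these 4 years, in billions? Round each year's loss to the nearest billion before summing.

€4,056 billion

Year 1980: gap = -2.6 × (6.67 - 4.54) = -5.538%, loss ≈ 14105 × 5.538/100 ≈ 781.
Year 1981: gap = -2.6 × (7.91 - 4.54) = -8.762%, loss ≈ 14105 × 8.762/100 ≈ 1236.
Year 1982: gap = -2.6 × (7.46 - 4.54) = -7.592%, loss ≈ 14105 × 7.592/100 ≈ 1071.
Year 1983: gap = -2.6 × (7.18 - 4.54) = -6.864%, loss ≈ 14105 × 6.864/100 ≈ 968.
Total lost output = 781 + 1236 + 1071 + 968 = 4056 billion.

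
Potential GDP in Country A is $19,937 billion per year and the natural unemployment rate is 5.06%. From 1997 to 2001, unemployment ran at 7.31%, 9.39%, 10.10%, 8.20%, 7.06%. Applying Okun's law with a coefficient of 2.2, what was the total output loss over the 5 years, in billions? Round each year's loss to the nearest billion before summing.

Year 1997: gap = -2.2 × (7.31 - 5.06) = -4.95%, loss ≈ 19937 × 4.95/100 ≈ 987.
Year 1998: gap = -2.2 × (9.39 - 5.06) = -9.526%, loss ≈ 19937 × 9.526/100 ≈ 1899.
Year 1999: gap = -2.2 × (10.1 - 5.06) = -11.088%, loss ≈ 19937 × 11.088/100 ≈ 2211.
Year 2000: gap = -2.2 × (8.2 - 5.06) = -6.908%, loss ≈ 19937 × 6.908/100 ≈ 1377.
Year 2001: gap = -2.2 × (7.06 - 5.06) = -4.4%, loss ≈ 19937 × 4.4/100 ≈ 877.
Total lost output = 987 + 1899 + 2211 + 1377 + 877 = 7351 billion.

$7,351 billion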